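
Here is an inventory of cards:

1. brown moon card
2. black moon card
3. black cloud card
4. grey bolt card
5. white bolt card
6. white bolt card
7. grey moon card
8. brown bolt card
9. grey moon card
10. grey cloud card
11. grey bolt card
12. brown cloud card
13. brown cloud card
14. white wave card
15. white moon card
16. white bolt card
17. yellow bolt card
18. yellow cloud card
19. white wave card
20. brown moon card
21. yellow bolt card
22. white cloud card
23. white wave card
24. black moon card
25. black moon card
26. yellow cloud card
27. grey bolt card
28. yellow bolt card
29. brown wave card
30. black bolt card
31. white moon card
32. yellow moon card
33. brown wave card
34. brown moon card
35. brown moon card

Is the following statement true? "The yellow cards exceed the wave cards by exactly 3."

|yellow cards| = 6.
|wave cards| = 5.
The claim requires 6 − 5 (= 1) to equal 3, which does not hold.

False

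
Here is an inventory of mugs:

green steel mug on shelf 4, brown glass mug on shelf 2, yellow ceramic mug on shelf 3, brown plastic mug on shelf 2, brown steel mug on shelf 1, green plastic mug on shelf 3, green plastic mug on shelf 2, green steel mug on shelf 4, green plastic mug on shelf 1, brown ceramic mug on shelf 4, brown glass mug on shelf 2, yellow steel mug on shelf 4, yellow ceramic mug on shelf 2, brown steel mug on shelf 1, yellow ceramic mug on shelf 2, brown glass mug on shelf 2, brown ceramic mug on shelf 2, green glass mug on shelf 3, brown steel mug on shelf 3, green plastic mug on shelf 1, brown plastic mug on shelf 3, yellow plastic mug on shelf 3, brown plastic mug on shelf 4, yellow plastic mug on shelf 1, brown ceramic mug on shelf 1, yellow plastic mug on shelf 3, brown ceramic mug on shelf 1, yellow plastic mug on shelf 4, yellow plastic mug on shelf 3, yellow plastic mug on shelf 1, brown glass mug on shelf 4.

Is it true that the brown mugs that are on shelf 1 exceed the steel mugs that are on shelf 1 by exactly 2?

True

There are 4 brown mugs on shelf 1.
There are 2 steel mugs on shelf 1.
The claim requires 4 − 2 (= 2) to equal 2, which holds.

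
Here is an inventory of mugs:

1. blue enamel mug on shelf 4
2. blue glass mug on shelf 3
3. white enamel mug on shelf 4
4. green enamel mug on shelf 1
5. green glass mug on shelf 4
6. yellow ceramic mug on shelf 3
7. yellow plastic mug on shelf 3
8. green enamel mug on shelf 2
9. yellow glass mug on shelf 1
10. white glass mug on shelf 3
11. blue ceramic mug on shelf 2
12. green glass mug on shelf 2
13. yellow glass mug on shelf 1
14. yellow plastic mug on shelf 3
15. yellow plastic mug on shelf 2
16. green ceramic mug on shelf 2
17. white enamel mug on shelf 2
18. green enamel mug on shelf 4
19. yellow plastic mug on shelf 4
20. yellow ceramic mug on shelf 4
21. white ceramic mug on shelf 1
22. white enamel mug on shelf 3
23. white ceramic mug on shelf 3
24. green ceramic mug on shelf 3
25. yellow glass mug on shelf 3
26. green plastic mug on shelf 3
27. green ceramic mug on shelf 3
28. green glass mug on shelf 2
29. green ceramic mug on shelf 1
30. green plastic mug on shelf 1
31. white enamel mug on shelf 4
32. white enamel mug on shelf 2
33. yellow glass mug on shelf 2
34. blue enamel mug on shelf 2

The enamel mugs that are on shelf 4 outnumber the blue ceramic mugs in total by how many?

3

enamel mugs on shelf 4: 4.
blue ceramic mugs: 1.
4 − 1 = 3.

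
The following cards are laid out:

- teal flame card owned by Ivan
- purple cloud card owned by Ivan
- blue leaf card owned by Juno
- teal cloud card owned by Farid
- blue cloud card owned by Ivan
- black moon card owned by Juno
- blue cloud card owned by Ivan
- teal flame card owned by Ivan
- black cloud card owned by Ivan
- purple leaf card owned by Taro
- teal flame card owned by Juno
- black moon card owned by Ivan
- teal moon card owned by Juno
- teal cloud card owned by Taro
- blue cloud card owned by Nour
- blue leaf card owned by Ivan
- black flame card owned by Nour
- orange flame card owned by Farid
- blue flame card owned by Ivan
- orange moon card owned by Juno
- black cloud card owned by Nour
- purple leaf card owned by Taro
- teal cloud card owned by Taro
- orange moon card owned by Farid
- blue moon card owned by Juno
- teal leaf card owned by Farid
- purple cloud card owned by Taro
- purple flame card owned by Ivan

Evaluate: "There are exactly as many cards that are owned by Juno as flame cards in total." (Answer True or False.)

cards owned by Juno: 6.
flame cards: 7.
The claim requires 6 = 7, which does not hold.

False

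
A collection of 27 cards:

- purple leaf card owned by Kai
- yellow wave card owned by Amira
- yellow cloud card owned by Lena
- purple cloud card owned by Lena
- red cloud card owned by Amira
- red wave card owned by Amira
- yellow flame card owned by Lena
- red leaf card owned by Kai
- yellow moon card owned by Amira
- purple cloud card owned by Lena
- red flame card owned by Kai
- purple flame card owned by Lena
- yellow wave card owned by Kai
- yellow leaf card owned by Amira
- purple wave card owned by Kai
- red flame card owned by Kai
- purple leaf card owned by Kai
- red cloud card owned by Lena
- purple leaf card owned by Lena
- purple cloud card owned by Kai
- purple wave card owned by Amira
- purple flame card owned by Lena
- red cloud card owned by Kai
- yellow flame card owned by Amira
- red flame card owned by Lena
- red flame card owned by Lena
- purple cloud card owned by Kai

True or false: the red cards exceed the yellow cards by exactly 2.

red cards: 9.
yellow cards: 7.
The claim requires 9 − 7 (= 2) to equal 2, which holds.

True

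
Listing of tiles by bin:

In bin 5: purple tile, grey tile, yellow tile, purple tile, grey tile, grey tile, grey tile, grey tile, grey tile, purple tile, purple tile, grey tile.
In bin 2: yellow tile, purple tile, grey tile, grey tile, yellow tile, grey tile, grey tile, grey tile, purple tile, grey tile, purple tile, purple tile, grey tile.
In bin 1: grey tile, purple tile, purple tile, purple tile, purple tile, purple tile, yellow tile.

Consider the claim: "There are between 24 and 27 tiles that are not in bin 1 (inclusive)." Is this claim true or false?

|tiles that are not in bin 1| = 25.
The claim requires 24 ≤ 25 ≤ 27, which holds.

True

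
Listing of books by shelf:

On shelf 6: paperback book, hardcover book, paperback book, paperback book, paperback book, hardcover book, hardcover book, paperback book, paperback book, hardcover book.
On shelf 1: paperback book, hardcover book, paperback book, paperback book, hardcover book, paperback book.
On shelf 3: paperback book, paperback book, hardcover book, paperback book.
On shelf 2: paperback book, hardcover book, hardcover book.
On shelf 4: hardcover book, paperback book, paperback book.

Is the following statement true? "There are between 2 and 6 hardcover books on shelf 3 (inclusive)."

hardcover books on shelf 3: 1.
The claim requires 2 ≤ 1 ≤ 6, which does not hold.

False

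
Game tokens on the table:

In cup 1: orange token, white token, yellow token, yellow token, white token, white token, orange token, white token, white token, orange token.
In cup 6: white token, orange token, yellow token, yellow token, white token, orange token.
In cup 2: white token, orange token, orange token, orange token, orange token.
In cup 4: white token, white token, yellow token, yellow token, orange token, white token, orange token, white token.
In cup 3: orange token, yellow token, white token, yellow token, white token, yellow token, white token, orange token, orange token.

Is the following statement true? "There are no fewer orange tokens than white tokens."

False

|orange tokens| = 14.
|white tokens| = 15.
The claim requires 14 ≥ 15, which does not hold.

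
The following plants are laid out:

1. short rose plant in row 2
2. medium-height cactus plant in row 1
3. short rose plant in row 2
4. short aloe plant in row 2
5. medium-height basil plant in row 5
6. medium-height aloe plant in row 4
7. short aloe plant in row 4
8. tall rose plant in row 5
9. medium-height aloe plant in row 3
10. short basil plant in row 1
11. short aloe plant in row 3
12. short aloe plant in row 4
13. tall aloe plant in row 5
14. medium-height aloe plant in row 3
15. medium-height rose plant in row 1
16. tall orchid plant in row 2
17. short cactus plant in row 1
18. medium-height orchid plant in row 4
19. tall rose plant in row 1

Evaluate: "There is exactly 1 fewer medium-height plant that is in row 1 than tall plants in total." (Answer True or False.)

|medium-height plants in row 1| = 2.
|tall plants| = 4.
The claim requires 4 − 2 (= 2) to equal 1, which does not hold.

False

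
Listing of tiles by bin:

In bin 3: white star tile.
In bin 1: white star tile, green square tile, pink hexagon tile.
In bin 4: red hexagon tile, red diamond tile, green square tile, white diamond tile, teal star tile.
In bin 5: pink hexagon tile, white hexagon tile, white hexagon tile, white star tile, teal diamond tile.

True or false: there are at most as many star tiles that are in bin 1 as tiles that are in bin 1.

There is 1 star tile in bin 1.
There are 3 tiles in bin 1.
The claim requires 1 ≤ 3, which holds.

True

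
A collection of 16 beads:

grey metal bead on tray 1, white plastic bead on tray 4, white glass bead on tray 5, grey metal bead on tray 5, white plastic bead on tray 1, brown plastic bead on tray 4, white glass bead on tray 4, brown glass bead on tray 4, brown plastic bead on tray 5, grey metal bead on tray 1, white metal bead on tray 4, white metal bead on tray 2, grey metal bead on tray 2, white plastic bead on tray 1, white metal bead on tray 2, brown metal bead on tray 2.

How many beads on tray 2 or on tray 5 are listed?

on tray 2: 4; on tray 5: 3; together 4 + 3 = 7.

7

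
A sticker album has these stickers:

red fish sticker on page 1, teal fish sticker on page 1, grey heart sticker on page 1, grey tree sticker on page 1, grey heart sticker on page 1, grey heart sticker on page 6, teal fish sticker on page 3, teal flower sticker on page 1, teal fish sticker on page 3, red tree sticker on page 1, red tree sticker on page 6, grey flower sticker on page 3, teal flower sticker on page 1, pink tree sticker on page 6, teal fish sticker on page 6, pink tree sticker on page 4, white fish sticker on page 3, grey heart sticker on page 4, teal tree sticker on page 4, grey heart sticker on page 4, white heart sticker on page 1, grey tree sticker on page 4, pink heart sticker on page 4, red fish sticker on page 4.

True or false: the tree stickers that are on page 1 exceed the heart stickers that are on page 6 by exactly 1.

There are 2 tree stickers on page 1.
There is 1 heart sticker on page 6.
The claim requires 2 − 1 (= 1) to equal 1, which holds.

True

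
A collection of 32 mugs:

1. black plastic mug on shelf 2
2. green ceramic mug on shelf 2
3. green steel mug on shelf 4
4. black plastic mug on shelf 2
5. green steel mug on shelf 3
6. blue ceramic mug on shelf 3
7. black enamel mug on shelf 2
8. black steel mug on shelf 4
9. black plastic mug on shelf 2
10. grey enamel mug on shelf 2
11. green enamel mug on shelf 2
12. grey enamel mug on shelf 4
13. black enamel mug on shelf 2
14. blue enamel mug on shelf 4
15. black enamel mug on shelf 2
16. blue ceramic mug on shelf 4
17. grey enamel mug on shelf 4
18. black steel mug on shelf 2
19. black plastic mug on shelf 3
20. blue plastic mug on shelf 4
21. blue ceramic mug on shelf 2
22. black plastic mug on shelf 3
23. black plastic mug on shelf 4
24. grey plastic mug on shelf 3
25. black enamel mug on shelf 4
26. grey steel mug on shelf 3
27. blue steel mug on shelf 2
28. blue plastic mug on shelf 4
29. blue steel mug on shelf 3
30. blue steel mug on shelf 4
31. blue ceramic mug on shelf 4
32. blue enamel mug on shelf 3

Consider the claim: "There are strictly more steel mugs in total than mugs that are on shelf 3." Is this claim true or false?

False

There are 8 steel mugs.
There are 8 mugs on shelf 3.
The claim requires 8 > 8, which does not hold.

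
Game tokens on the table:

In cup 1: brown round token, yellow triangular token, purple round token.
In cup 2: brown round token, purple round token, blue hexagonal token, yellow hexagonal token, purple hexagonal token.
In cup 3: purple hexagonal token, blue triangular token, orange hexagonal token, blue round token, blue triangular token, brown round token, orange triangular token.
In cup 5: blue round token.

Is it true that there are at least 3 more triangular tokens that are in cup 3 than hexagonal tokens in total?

There are 3 triangular tokens in cup 3.
There are 5 hexagonal tokens.
The claim requires 3 − 5 = -2 ≥ 3, which does not hold.

False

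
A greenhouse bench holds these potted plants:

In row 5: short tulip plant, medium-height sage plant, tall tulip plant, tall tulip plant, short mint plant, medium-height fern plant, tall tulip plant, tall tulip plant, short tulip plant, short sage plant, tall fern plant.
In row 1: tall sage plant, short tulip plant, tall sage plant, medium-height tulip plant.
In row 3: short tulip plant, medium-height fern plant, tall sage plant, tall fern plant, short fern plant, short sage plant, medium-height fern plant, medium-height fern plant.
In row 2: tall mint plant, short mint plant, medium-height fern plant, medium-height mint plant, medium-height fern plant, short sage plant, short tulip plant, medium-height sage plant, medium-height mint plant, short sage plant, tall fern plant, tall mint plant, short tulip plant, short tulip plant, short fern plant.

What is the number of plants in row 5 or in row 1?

in row 1: 4; in row 5: 11; together 4 + 11 = 15.

15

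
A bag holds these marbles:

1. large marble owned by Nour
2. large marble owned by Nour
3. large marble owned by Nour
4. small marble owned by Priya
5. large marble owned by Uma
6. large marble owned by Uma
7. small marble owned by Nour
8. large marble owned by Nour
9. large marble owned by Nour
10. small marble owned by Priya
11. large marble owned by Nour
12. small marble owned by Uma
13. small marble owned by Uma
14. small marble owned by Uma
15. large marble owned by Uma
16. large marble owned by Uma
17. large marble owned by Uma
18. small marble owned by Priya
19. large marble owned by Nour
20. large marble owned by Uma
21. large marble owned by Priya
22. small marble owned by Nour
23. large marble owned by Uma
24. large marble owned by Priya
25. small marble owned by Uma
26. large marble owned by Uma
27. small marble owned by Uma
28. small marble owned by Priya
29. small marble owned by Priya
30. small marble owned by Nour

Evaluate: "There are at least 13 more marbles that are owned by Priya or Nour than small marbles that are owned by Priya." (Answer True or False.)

marbles owned by Priya or Nour: 17.
small marbles owned by Priya: 5.
The claim requires 17 − 5 = 12 ≥ 13, which does not hold.

False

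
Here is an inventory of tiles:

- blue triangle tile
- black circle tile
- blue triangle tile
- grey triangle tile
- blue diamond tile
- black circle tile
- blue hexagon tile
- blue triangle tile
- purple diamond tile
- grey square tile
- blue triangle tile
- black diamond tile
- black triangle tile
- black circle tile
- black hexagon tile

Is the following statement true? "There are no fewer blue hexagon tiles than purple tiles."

True

There is 1 blue hexagon tile.
There is 1 purple tile.
The claim requires 1 ≥ 1, which holds.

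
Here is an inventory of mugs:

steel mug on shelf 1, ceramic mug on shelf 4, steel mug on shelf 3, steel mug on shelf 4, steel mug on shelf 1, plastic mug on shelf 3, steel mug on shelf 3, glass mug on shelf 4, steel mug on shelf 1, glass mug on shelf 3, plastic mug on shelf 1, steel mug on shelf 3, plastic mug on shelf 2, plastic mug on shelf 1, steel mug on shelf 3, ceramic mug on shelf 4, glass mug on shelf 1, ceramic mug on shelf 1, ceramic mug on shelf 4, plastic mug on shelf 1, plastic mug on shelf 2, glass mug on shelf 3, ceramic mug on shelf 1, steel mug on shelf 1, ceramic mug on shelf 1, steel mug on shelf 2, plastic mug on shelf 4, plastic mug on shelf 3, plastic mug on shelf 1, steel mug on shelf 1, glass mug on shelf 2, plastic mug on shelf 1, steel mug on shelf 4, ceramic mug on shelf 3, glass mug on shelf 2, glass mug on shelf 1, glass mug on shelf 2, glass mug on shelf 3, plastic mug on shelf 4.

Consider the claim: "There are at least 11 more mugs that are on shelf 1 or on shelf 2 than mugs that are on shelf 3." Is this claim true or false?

True

mugs on shelf 1 or on shelf 2: 21.
mugs on shelf 3: 10.
The claim requires 21 − 10 = 11 ≥ 11, which holds.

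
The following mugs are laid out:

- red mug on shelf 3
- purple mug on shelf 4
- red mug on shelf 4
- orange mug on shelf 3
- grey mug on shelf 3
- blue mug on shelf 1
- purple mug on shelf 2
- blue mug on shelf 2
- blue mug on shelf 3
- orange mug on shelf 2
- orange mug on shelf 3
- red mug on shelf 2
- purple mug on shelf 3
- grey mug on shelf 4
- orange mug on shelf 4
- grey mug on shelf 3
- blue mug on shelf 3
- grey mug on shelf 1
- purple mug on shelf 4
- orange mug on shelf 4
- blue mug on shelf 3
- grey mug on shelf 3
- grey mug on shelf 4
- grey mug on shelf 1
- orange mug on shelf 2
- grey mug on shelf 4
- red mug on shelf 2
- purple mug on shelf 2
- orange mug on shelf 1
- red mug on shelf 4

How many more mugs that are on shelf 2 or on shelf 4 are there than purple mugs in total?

11

mugs on shelf 2 or on shelf 4: 16.
purple mugs: 5.
16 − 5 = 11.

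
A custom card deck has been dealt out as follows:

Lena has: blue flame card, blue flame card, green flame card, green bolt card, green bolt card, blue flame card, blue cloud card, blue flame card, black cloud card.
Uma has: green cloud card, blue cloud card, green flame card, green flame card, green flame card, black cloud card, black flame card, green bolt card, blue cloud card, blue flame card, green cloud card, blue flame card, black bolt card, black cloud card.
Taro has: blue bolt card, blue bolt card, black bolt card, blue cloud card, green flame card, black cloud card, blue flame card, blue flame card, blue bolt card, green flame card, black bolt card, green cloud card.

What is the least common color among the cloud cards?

green

Counts by color (restricted to cloud cards): black 4, blue 4, green 3.
The minimum is 3, held uniquely by green.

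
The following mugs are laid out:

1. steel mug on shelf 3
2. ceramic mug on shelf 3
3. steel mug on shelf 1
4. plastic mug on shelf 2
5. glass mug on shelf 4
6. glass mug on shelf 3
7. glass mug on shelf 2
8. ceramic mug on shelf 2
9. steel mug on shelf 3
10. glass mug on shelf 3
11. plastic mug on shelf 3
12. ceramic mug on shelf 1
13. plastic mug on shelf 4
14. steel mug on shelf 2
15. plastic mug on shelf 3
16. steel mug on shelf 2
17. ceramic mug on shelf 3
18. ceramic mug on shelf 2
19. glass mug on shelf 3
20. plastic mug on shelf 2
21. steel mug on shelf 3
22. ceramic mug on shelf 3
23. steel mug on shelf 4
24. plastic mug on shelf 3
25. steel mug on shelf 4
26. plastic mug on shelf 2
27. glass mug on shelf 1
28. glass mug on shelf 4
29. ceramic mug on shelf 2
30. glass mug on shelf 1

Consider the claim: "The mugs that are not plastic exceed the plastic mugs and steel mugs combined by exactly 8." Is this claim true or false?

True

There are 23 mugs that are not plastic.
plastic mugs: 7; steel mugs: 8; combined: 7 + 8 = 15.
The claim requires 23 − 15 (= 8) to equal 8, which holds.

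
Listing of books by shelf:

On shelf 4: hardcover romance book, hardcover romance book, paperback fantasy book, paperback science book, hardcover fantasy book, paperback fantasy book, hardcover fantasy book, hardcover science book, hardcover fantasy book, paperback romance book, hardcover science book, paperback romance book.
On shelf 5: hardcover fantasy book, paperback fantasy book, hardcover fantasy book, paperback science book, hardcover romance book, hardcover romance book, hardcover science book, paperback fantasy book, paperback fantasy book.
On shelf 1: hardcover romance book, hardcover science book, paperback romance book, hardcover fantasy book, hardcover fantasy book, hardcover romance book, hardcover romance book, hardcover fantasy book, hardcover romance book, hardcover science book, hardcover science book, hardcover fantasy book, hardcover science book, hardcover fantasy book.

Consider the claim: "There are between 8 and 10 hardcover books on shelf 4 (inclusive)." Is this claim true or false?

|hardcover books on shelf 4| = 7.
The claim requires 8 ≤ 7 ≤ 10, which does not hold.

False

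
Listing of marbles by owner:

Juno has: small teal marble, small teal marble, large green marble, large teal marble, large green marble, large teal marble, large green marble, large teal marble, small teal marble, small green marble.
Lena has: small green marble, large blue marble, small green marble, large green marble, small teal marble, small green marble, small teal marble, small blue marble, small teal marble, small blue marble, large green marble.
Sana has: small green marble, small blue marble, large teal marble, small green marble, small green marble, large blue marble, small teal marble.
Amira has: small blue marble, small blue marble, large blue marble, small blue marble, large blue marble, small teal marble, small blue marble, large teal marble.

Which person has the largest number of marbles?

Lena

Counts by owner: Lena→11, Juno→10, Amira→8, Sana→7.
The maximum is 11, held uniquely by Lena.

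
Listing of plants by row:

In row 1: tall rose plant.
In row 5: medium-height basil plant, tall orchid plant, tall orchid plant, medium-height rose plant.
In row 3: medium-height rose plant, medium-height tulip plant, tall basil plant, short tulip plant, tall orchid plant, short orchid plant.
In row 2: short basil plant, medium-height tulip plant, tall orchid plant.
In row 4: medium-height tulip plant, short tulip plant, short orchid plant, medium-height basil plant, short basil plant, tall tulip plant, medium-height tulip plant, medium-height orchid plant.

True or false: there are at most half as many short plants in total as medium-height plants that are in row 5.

|short plants| = 6.
|medium-height plants in row 5| = 2.
The claim requires 2 × 6 = 12 ≤ 2, which does not hold.

False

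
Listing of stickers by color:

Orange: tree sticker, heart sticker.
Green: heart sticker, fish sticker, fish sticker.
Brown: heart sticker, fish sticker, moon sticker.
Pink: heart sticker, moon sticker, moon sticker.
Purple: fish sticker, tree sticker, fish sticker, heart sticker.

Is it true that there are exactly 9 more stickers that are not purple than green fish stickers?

True

stickers that are not purple: 11.
green fish stickers: 2.
The claim requires 11 − 2 (= 9) to equal 9, which holds.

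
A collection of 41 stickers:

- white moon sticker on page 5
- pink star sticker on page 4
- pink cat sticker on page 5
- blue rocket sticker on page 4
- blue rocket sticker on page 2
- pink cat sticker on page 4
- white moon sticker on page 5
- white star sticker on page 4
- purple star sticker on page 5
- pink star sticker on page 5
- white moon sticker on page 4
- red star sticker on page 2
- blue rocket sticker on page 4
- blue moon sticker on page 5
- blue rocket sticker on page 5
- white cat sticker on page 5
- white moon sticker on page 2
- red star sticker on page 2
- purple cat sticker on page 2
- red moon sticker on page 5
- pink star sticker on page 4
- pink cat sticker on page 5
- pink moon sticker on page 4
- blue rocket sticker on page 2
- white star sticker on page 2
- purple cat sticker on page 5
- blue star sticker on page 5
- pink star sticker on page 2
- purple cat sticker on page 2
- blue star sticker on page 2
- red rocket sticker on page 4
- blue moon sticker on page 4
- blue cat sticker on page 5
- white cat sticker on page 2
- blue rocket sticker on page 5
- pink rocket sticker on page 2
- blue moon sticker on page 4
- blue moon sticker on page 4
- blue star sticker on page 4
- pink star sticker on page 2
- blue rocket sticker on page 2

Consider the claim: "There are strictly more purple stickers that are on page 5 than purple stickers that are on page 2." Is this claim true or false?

purple stickers on page 5: 2.
purple stickers on page 2: 2.
The claim requires 2 > 2, which does not hold.

False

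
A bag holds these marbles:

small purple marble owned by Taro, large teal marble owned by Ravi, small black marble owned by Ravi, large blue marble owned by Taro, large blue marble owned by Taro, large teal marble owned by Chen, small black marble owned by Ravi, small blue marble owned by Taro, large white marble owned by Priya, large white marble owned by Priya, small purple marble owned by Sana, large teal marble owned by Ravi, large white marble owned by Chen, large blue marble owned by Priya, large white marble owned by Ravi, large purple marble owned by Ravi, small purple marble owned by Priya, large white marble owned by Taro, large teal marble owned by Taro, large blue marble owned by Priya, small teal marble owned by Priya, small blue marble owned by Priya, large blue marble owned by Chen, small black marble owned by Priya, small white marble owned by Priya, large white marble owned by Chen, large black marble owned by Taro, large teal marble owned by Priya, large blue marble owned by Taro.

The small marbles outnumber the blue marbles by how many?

small marbles: 10.
blue marbles: 8.
10 − 8 = 2.

2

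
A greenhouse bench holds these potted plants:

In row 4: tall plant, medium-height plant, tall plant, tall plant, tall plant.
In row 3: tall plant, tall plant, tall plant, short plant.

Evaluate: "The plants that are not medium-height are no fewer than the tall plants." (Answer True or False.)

True

plants that are not medium-height: 8.
tall plants: 7.
The claim requires 8 ≥ 7, which holds.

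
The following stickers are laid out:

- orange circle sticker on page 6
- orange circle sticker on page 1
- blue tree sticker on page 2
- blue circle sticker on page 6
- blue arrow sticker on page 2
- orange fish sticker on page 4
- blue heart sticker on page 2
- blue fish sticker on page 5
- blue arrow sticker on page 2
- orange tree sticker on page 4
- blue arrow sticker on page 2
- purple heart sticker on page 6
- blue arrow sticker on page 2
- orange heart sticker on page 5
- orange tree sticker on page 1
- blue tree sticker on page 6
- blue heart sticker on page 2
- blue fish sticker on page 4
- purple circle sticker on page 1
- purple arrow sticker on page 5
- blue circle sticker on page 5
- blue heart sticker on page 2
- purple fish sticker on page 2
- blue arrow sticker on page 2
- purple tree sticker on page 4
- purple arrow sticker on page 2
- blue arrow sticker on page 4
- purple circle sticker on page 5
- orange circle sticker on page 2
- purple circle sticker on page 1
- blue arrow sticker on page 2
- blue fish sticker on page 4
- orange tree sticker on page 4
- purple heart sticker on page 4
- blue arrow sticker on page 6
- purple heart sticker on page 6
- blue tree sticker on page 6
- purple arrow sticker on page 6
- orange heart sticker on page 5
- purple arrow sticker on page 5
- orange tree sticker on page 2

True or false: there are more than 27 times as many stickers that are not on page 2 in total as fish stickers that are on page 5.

False

There are 27 stickers that are not on page 2.
There is 1 fish sticker on page 5.
The claim requires 27 > 27 × 1 = 27, which does not hold.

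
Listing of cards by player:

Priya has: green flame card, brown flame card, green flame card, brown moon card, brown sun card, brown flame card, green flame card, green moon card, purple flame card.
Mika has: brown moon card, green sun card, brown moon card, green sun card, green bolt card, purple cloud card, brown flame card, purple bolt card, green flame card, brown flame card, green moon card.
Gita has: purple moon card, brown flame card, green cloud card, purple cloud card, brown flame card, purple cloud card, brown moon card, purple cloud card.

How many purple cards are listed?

7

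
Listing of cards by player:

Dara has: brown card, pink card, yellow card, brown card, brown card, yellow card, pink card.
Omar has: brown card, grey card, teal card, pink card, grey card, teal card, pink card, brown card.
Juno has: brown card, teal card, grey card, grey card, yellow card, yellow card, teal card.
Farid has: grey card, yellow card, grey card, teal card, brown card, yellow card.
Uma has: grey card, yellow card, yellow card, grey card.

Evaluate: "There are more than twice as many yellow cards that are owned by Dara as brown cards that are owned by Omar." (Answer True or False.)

False

Count of yellow cards owned by Dara: 2.
Count of brown cards owned by Omar: 2.
The claim requires 2 > 2 × 2 = 4, which does not hold.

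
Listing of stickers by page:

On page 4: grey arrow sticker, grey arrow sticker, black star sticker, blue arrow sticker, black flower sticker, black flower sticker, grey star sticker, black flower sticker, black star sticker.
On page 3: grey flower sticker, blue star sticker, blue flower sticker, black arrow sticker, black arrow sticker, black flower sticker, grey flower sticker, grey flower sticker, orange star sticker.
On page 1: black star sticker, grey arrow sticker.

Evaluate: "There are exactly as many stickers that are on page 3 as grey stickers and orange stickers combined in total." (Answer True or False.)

False

stickers on page 3: 9.
grey stickers: 7; orange stickers: 1; combined: 7 + 1 = 8.
The claim requires 9 = 8, which does not hold.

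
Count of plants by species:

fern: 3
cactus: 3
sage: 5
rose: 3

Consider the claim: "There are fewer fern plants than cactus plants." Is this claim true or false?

|fern plants| = 3.
|cactus plants| = 3.
The claim requires 3 < 3, which does not hold.

False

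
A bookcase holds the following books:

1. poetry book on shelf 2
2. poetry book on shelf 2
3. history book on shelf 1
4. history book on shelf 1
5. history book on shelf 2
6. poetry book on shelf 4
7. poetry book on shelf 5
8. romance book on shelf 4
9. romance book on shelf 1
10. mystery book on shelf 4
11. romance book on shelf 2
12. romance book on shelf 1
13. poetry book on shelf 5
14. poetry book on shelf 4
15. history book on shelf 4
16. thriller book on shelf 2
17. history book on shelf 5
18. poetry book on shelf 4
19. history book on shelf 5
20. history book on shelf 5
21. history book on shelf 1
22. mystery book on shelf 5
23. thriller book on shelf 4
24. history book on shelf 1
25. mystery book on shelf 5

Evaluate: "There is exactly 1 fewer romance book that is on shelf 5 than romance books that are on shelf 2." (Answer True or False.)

True

romance books on shelf 5: 0.
romance books on shelf 2: 1.
The claim requires 1 − 0 (= 1) to equal 1, which holds.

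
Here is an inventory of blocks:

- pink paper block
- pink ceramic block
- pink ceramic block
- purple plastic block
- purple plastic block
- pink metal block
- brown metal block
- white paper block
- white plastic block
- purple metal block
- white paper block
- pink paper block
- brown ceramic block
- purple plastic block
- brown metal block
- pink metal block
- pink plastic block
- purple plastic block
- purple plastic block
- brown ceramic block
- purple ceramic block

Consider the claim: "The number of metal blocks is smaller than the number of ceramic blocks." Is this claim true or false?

metal blocks: 5.
ceramic blocks: 5.
The claim requires 5 < 5, which does not hold.

False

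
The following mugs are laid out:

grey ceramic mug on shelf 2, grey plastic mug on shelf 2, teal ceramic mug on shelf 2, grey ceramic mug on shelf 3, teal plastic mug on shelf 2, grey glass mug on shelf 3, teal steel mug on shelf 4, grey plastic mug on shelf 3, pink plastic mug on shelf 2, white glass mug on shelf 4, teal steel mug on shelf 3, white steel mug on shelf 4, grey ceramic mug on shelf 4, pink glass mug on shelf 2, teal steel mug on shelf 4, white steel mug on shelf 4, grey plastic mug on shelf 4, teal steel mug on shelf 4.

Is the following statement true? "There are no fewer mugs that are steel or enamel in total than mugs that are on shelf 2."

mugs that are steel or enamel: 6.
mugs on shelf 2: 6.
The claim requires 6 ≥ 6, which holds.

True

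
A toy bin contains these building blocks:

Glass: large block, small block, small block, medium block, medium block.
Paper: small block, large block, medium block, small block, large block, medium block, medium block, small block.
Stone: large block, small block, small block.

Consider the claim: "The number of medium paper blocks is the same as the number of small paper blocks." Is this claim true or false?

medium paper blocks: 3.
small paper blocks: 3.
The claim requires 3 = 3, which holds.

True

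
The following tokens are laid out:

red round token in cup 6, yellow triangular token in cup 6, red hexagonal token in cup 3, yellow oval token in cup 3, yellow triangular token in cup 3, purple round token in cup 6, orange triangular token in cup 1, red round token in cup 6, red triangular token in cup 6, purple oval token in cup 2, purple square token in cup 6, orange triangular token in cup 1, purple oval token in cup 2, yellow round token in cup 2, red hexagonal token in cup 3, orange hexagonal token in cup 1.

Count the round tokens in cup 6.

3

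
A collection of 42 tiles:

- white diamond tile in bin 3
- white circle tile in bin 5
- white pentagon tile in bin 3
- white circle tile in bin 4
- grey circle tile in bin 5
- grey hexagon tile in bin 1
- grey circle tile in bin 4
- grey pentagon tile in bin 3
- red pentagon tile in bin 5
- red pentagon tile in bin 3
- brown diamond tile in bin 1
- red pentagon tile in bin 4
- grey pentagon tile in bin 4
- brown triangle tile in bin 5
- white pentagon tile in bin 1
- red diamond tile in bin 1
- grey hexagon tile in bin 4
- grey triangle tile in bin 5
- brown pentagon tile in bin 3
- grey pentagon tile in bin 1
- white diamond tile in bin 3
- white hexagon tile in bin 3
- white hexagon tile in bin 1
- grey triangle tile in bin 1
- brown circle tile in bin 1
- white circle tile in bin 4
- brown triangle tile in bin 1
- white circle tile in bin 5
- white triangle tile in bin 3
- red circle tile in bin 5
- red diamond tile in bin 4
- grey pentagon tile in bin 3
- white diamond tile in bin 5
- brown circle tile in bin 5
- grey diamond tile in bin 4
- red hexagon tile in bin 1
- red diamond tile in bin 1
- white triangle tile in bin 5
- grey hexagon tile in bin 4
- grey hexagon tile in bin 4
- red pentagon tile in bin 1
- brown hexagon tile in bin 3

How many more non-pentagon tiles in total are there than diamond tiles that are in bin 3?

non-pentagon tiles: 31.
diamond tiles in bin 3: 2.
31 − 2 = 29.

29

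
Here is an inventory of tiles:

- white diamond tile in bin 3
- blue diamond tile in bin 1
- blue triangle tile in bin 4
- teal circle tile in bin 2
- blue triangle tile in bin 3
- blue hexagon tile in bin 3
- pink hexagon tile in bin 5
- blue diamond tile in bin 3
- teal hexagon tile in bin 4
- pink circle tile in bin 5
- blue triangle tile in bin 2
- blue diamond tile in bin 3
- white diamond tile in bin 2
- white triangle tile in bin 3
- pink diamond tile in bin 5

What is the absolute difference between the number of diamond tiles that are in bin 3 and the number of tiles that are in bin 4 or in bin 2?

2

diamond tiles in bin 3: 3. tiles in bin 4 or in bin 2: 5.
|3 − 5| = 5 − 3 = 2.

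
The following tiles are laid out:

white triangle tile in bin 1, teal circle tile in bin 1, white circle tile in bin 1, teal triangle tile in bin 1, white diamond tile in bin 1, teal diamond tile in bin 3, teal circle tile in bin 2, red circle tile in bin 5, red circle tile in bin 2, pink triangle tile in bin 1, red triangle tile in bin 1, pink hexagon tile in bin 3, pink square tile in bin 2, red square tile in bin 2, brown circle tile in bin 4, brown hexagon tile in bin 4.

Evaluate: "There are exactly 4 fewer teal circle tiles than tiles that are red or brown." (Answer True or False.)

There are 2 teal circle tiles.
There are 6 tiles that are red or brown.
The claim requires 6 − 2 (= 4) to equal 4, which holds.

True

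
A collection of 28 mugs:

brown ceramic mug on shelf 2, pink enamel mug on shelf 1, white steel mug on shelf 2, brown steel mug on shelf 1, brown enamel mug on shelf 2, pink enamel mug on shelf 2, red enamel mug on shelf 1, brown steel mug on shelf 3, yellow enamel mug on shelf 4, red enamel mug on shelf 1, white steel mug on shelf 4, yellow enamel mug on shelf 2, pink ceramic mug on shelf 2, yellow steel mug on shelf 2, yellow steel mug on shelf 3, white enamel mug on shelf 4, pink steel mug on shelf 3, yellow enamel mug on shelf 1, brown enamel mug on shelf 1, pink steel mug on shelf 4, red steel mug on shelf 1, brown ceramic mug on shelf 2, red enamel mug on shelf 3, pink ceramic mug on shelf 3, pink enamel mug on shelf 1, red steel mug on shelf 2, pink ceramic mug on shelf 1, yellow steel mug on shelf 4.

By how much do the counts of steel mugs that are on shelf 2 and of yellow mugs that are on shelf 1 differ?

steel mugs on shelf 2: 3. yellow mugs on shelf 1: 1.
|3 − 1| = 3 − 1 = 2.

2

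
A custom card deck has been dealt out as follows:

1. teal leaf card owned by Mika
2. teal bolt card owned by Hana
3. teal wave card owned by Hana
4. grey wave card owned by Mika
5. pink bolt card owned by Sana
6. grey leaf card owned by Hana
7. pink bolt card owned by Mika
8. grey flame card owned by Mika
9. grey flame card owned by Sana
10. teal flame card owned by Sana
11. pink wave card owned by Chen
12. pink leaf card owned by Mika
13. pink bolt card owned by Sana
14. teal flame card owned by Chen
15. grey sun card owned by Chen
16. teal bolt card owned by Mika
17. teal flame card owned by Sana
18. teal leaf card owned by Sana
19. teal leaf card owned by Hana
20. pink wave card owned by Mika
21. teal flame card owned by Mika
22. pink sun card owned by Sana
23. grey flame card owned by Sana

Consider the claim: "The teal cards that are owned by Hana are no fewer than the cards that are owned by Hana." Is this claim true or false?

False

teal cards owned by Hana: 3.
cards owned by Hana: 4.
The claim requires 3 ≥ 4, which does not hold.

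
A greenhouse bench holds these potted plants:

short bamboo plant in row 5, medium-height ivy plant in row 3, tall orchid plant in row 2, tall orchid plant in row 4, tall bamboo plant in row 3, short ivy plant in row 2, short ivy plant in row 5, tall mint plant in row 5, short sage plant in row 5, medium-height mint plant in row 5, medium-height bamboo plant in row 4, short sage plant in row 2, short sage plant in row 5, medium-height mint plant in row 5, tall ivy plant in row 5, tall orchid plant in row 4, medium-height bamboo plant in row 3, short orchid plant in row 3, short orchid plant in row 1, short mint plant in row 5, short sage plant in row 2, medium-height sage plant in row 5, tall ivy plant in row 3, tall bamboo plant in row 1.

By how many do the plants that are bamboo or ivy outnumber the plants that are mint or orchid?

plants that are bamboo or ivy: 10.
plants that are mint or orchid: 9.
10 − 9 = 1.

1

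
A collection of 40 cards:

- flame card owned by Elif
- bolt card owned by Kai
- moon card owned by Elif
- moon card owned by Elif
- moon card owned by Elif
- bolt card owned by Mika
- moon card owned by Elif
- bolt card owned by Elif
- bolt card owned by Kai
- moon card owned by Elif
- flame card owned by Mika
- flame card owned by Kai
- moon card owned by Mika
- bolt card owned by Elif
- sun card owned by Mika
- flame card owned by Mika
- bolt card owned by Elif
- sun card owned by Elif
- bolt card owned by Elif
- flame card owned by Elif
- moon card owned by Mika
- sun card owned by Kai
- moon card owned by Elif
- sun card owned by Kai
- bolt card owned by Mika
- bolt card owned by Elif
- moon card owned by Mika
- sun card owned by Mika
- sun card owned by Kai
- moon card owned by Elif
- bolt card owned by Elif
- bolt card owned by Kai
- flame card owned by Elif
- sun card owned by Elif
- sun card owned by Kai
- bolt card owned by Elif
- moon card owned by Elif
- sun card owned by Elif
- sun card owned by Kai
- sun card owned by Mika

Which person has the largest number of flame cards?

Counts by player (restricted to flame cards): Elif→3, Mika→2, Kai→1.
The maximum is 3, held uniquely by Elif.

Elif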